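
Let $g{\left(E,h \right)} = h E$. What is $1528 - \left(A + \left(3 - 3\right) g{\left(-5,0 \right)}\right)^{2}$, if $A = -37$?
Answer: $159$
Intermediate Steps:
$g{\left(E,h \right)} = E h$
$1528 - \left(A + \left(3 - 3\right) g{\left(-5,0 \right)}\right)^{2} = 1528 - \left(-37 + \left(3 - 3\right) \left(\left(-5\right) 0\right)\right)^{2} = 1528 - \left(-37 + 0 \cdot 0\right)^{2} = 1528 - \left(-37 + 0\right)^{2} = 1528 - \left(-37\right)^{2} = 1528 - 1369 = 159$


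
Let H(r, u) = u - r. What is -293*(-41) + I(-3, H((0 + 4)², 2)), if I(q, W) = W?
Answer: 11999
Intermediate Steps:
-293*(-41) + I(-3, H((0 + 4)², 2)) = -293*(-41) + (2 - (0 + 4)²) = 12013 + (2 - 1*4²) = 12013 + (2 - 1*16) = 12013 + (2 - 16) = 12013 - 14 = 11999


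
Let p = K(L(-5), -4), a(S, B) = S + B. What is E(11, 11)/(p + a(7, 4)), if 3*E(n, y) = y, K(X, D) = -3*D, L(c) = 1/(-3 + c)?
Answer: 11/69 ≈ 0.15942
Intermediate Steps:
a(S, B) = B + S
E(n, y) = y/3
p = 12 (p = -3*(-4) = 12)
E(11, 11)/(p + a(7, 4)) = ((⅓)*11)/(12 + (4 + 7)) = (11/3)/(12 + 11) = (11/3)/23 = (1/23)*(11/3) = 11/69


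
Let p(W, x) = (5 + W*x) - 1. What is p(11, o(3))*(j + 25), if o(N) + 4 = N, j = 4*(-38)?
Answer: 889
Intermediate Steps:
j = -152
o(N) = -4 + N
p(W, x) = 4 + W*x
p(11, o(3))*(j + 25) = (4 + 11*(-4 + 3))*(-152 + 25) = (4 + 11*(-1))*(-127) = (4 - 11)*(-127) = -7*(-127) = 889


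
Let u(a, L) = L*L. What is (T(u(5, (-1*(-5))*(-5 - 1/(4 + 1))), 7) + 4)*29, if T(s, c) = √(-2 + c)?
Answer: 116 + 29*√5 ≈ 180.85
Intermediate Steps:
u(a, L) = L²
(T(u(5, (-1*(-5))*(-5 - 1/(4 + 1))), 7) + 4)*29 = (√(-2 + 7) + 4)*29 = (√5 + 4)*29 = (4 + √5)*29 = 116 + 29*√5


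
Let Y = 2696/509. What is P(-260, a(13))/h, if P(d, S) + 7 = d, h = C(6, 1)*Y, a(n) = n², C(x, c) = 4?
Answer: -135903/10784 ≈ -12.602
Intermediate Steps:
Y = 2696/509 (Y = 2696*(1/509) = 2696/509 ≈ 5.2967)
h = 10784/509 (h = 4*(2696/509) = 10784/509 ≈ 21.187)
P(d, S) = -7 + d
P(-260, a(13))/h = (-7 - 260)/(10784/509) = -267*509/10784 = -135903/10784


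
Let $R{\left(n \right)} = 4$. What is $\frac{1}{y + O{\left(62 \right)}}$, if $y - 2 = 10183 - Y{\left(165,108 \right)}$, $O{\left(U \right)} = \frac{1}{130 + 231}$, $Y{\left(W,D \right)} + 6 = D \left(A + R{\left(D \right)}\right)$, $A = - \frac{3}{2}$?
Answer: $\frac{361}{3581482} \approx 0.0001008$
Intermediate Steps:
$A = - \frac{3}{2}$ ($A = \left(-3\right) \frac{1}{2} = - \frac{3}{2} \approx -1.5$)
$Y{\left(W,D \right)} = -6 + \frac{5 D}{2}$ ($Y{\left(W,D \right)} = -6 + D \left(- \frac{3}{2} + 4\right) = -6 + D \frac{5}{2} = -6 + \frac{5 D}{2}$)
$O{\left(U \right)} = \frac{1}{361}$
$y = 9921$ ($y = 2 + \left(10183 - \left(-6 + \frac{5}{2} \cdot 108\right)\right) = 2 + \left(10183 - \left(-6 + 270\right)\right) = 2 + \left(10183 - 264\right) = 2 + 9919 = 9921$)
$\frac{1}{y + O{\left(62 \right)}} = \frac{1}{9921 + \frac{1}{361}} = \frac{1}{\frac{3581482}{361}} = \frac{361}{3581482}$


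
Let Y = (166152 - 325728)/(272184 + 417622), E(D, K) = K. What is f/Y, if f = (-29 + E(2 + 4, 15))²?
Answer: -16900247/19947 ≈ -847.26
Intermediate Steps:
Y = -79788/344903 (Y = -159576/689806 = -159576*1/689806 = -79788/344903 ≈ -0.23133)
f = 196 (f = (-29 + 15)² = (-14)² = 196)
f/Y = 196/(-79788/344903) = 196*(-344903/79788) = -16900247/19947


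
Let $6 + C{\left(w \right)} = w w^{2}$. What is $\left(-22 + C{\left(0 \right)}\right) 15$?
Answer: $-420$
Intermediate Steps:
$C{\left(w \right)} = -6 + w^{3}$ ($C{\left(w \right)} = -6 + w w^{2} = -6 + w^{3}$)
$\left(-22 + C{\left(0 \right)}\right) 15 = \left(-22 - \left(6 - 0^{3}\right)\right) 15 = \left(-22 + \left(-6 + 0\right)\right) 15 = \left(-22 - 6\right) 15 = \left(-28\right) 15 = -420$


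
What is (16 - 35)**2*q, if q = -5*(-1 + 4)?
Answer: -5415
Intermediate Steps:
q = -15 (q = -5*3 = -15)
(16 - 35)**2*q = (16 - 35)**2*(-15) = (-19)**2*(-15) = 361*(-15) = -5415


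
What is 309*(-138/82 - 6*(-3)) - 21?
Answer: 205860/41 ≈ 5021.0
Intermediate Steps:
309*(-138/82 - 6*(-3)) - 21 = 309*(-138*1/82 - 1*(-18)) - 21 = 309*(-69/41 + 18) - 21 = 309*(669/41) - 21 = 206721/41 - 21 = 205860/41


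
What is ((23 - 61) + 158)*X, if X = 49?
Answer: 5880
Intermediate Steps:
((23 - 61) + 158)*X = ((23 - 61) + 158)*49 = (-38 + 158)*49 = 120*49 = 5880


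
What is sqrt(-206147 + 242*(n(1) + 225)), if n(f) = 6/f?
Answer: I*sqrt(150245) ≈ 387.61*I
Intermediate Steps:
sqrt(-206147 + 242*(n(1) + 225)) = sqrt(-206147 + 242*(6/1 + 225)) = sqrt(-206147 + 242*(6*1 + 225)) = sqrt(-206147 + 242*(6 + 225)) = sqrt(-206147 + 242*231) = sqrt(-206147 + 55902) = sqrt(-150245) = I*sqrt(150245)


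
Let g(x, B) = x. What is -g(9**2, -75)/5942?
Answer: -81/5942 ≈ -0.013632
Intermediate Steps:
-g(9**2, -75)/5942 = -9**2/5942 = -81/5942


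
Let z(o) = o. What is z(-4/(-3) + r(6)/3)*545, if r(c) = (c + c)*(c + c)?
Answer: 80660/3 ≈ 26887.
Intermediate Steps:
r(c) = 4*c**2 (r(c) = (2*c)*(2*c) = 4*c**2)
z(-4/(-3) + r(6)/3)*545 = (-4/(-3) + (4*6**2)/3)*545 = (-4*(-1/3) + (4*36)*(1/3))*545 = (4/3 + 144*(1/3))*545 = (4/3 + 48)*545 = (148/3)*545 = 80660/3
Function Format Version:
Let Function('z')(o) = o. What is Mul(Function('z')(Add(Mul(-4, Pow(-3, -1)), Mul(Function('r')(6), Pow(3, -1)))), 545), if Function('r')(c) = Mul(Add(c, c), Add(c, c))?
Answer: Rational(80660, 3) ≈ 26887.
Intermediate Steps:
Function('r')(c) = Mul(4, Pow(c, 2)) (Function('r')(c) = Mul(Mul(2, c), Mul(2, c)) = Mul(4, Pow(c, 2)))
Mul(Function('z')(Add(Mul(-4, Pow(-3, -1)), Mul(Function('r')(6), Pow(3, -1)))), 545) = Mul(Add(Mul(-4, Pow(-3, -1)), Mul(Mul(4, Pow(6, 2)), Pow(3, -1))), 545) = Mul(Add(Mul(-4, Rational(-1, 3)), Mul(Mul(4, 36), Rational(1, 3))), 545) = Mul(Add(Rational(4, 3), Mul(144, Rational(1, 3))), 545) = Mul(Add(Rational(4, 3), 48), 545) = Mul(Rational(148, 3), 545) = Rational(80660, 3)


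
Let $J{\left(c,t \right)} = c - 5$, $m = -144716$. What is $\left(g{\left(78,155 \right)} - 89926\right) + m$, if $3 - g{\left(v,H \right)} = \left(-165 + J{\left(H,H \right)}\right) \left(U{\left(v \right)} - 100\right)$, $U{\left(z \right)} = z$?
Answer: $-234969$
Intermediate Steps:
$J{\left(c,t \right)} = -5 + c$ ($J{\left(c,t \right)} = c - 5 = -5 + c$)
$g{\left(v,H \right)} = 3 - \left(-170 + H\right) \left(-100 + v\right)$ ($g{\left(v,H \right)} = 3 - \left(-165 + \left(-5 + H\right)\right) \left(v - 100\right) = 3 - \left(-170 + H\right) \left(-100 + v\right)$)
$\left(g{\left(78,155 \right)} - 89926\right) + m = \left(\left(-16997 + 100 \cdot 155 + 170 \cdot 78 - 155 \cdot 78\right) - 89926\right) - 144716 = \left(\left(-16997 + 15500 + 13260 - 12090\right) - 89926\right) - 144716 = \left(-327 - 89926\right) - 144716 = -90253 - 144716 = -234969$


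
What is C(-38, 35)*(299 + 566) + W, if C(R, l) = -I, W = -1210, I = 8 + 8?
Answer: -15050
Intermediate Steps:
I = 16
C(R, l) = -16 (C(R, l) = -1*16 = -16)
C(-38, 35)*(299 + 566) + W = -16*(299 + 566) - 1210 = -16*865 - 1210 = -13840 - 1210 = -15050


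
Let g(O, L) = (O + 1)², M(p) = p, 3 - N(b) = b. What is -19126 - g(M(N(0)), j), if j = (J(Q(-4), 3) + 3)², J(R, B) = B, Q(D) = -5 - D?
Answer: -19142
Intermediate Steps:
N(b) = 3 - b
j = 36 (j = (3 + 3)² = 6² = 36)
g(O, L) = (1 + O)²
-19126 - g(M(N(0)), j) = -19126 - (1 + (3 - 1*0))² = -19126 - (1 + (3 + 0))² = -19126 - (1 + 3)² = -19126 - 1*4² = -19126 - 1*16 = -19126 - 16 = -19142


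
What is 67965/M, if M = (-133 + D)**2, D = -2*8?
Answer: 67965/22201 ≈ 3.0613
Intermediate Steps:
D = -16
M = 22201 (M = (-133 - 16)**2 = (-149)**2 = 22201)
67965/M = 67965/22201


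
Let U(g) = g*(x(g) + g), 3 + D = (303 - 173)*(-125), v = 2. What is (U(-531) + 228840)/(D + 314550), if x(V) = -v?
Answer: 511863/298297 ≈ 1.7160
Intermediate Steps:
x(V) = -2 (x(V) = -1*2 = -2)
D = -16253 (D = -3 + (303 - 173)*(-125) = -3 + 130*(-125) = -3 - 16250 = -16253)
U(g) = g*(-2 + g)
(U(-531) + 228840)/(D + 314550) = (-531*(-2 - 531) + 228840)/(-16253 + 314550) = (-531*(-533) + 228840)/298297 = (283023 + 228840)*(1/298297) = 511863*(1/298297) = 511863/298297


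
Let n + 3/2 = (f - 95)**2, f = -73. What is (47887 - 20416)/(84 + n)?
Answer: 18314/18871 ≈ 0.97048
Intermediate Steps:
n = 56445/2 (n = -3/2 + (-73 - 95)**2 = -3/2 + (-168)**2 = -3/2 + 28224 = 56445/2 ≈ 28223.)
(47887 - 20416)/(84 + n) = (47887 - 20416)/(84 + 56445/2) = 27471/(56613/2) = 27471*(2/56613) = 18314/18871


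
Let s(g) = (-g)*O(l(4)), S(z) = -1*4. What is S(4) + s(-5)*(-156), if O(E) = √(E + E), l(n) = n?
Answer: -4 - 1560*√2 ≈ -2210.2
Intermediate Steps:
O(E) = √2*√E (O(E) = √(2*E) = √2*√E)
S(z) = -4
s(g) = -2*g*√2 (s(g) = (-g)*(√2*√4) = (-g)*(√2*2) = (-g)*(2*√2) = -2*g*√2)
S(4) + s(-5)*(-156) = -4 - 2*(-5)*√2*(-156) = -4 + (10*√2)*(-156) = -4 - 1560*√2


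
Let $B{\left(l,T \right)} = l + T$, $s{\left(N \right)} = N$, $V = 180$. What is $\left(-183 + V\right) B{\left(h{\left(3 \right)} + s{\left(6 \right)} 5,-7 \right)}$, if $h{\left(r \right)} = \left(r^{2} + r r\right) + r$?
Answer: $-132$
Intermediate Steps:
$h{\left(r \right)} = r + 2 r^{2}$ ($h{\left(r \right)} = \left(r^{2} + r^{2}\right) + r = 2 r^{2} + r = r + 2 r^{2}$)
$B{\left(l,T \right)} = T + l$
$\left(-183 + V\right) B{\left(h{\left(3 \right)} + s{\left(6 \right)} 5,-7 \right)} = \left(-183 + 180\right) \left(-7 + \left(3 \left(1 + 2 \cdot 3\right) + 6 \cdot 5\right)\right) = - 3 \left(-7 + \left(3 \left(1 + 6\right) + 30\right)\right) = - 3 \left(-7 + \left(3 \cdot 7 + 30\right)\right) = - 3 \left(-7 + \left(21 + 30\right)\right) = - 3 \left(-7 + 51\right) = \left(-3\right) 44 = -132$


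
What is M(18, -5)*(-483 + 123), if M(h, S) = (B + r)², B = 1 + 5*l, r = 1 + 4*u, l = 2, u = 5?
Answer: -368640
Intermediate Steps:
r = 21 (r = 1 + 4*5 = 1 + 20 = 21)
B = 11 (B = 1 + 5*2 = 1 + 10 = 11)
M(h, S) = 1024 (M(h, S) = (11 + 21)² = 32² = 1024)
M(18, -5)*(-483 + 123) = 1024*(-483 + 123) = 1024*(-360) = -368640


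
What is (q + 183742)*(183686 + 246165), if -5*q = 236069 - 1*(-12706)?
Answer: 57594445937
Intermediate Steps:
q = -49755 (q = -(236069 - 1*(-12706))/5 = -(236069 + 12706)/5 = -⅕*248775 = -49755)
(q + 183742)*(183686 + 246165) = (-49755 + 183742)*(183686 + 246165) = 133987*429851 = 57594445937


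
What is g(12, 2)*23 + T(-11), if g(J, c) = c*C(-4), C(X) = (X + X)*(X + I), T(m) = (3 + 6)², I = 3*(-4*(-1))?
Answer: -2863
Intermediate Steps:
I = 12 (I = 3*4 = 12)
T(m) = 81 (T(m) = 9² = 81)
C(X) = 2*X*(12 + X) (C(X) = (X + X)*(X + 12) = (2*X)*(12 + X) = 2*X*(12 + X))
g(J, c) = -64*c (g(J, c) = c*(2*(-4)*(12 - 4)) = c*(2*(-4)*8) = c*(-64) = -64*c)
g(12, 2)*23 + T(-11) = -64*2*23 + 81 = -128*23 + 81 = -2944 + 81 = -2863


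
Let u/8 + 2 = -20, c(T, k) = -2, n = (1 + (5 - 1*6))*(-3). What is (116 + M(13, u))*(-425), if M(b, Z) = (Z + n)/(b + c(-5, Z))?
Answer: -42500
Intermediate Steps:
n = 0 (n = (1 + (5 - 6))*(-3) = (1 - 1)*(-3) = 0*(-3) = 0)
u = -176 (u = -16 + 8*(-20) = -16 - 160 = -176)
M(b, Z) = Z/(-2 + b) (M(b, Z) = (Z + 0)/(b - 2) = Z/(-2 + b))
(116 + M(13, u))*(-425) = (116 - 176/(-2 + 13))*(-425) = (116 - 176/11)*(-425) = (116 - 176*1/11)*(-425) = (116 - 16)*(-425) = 100*(-425) = -42500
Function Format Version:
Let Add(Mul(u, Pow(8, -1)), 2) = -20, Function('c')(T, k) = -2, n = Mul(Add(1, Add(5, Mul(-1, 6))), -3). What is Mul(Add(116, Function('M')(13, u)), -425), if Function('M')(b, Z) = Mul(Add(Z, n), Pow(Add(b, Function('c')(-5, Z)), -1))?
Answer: -42500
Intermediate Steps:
n = 0 (n = Mul(Add(1, Add(5, -6)), -3) = Mul(Add(1, -1), -3) = Mul(0, -3) = 0)
u = -176 (u = Add(-16, Mul(8, -20)) = Add(-16, -160) = -176)
Function('M')(b, Z) = Mul(Z, Pow(Add(-2, b), -1)) (Function('M')(b, Z) = Mul(Add(Z, 0), Pow(Add(b, -2), -1)) = Mul(Z, Pow(Add(-2, b), -1)))
Mul(Add(116, Function('M')(13, u)), -425) = Mul(Add(116, Mul(-176, Pow(Add(-2, 13), -1))), -425) = Mul(Add(116, Mul(-176, Pow(11, -1))), -425) = Mul(Add(116, Mul(-176, Rational(1, 11))), -425) = Mul(Add(116, -16), -425) = Mul(100, -425) = -42500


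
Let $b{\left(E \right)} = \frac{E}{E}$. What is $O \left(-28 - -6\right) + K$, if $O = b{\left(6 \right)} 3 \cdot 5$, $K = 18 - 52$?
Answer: $-364$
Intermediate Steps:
$b{\left(E \right)} = 1$
$K = -34$ ($K = 18 - 52 = -34$)
$O = 15$ ($O = 1 \cdot 3 \cdot 5 = 3 \cdot 5 = 15$)
$O \left(-28 - -6\right) + K = 15 \left(-28 - -6\right) - 34 = 15 \left(-28 + 6\right) - 34 = 15 \left(-22\right) - 34 = -330 - 34 = -364$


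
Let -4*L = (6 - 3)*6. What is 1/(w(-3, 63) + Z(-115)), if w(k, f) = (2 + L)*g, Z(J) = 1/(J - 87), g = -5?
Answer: 101/1262 ≈ 0.080032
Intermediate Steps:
L = -9/2 (L = -(6 - 3)*6/4 = -3*6/4 = -¼*18 = -9/2 ≈ -4.5000)
Z(J) = 1/(-87 + J)
w(k, f) = 25/2 (w(k, f) = (2 - 9/2)*(-5) = -5/2*(-5) = 25/2)
1/(w(-3, 63) + Z(-115)) = 1/(25/2 + 1/(-87 - 115)) = 1/(25/2 + 1/(-202)) = 1/(25/2 - 1/202) = 1/(1262/101) = 101/1262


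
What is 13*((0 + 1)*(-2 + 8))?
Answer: 78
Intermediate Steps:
13*((0 + 1)*(-2 + 8)) = 13*(1*6) = 13*6 = 78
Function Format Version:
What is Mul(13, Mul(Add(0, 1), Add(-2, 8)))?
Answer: 78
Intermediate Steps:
Mul(13, Mul(Add(0, 1), Add(-2, 8))) = Mul(13, Mul(1, 6)) = Mul(13, 6) = 78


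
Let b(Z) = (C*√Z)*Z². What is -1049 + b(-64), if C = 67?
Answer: -1049 + 2195456*I ≈ -1049.0 + 2.1955e+6*I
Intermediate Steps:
b(Z) = 67*Z^(5/2) (b(Z) = (67*√Z)*Z² = 67*Z^(5/2))
-1049 + b(-64) = -1049 + 67*(-64)^(5/2) = -1049 + 67*(32768*I) = -1049 + 2195456*I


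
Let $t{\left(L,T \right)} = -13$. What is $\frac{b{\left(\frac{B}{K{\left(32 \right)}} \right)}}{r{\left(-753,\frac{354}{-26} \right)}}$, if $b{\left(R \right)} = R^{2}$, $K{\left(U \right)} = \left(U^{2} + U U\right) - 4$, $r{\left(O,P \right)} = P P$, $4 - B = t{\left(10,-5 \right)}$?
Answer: $\frac{48841}{130890556944} \approx 3.7314 \cdot 10^{-7}$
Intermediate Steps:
$B = 17$ ($B = 4 - -13 = 4 + 13 = 17$)
$r{\left(O,P \right)} = P^{2}$
$K{\left(U \right)} = -4 + 2 U^{2}$ ($K{\left(U \right)} = \left(U^{2} + U^{2}\right) - 4 = 2 U^{2} - 4 = -4 + 2 U^{2}$)
$\frac{b{\left(\frac{B}{K{\left(32 \right)}} \right)}}{r{\left(-753,\frac{354}{-26} \right)}} = \frac{\left(\frac{17}{-4 + 2 \cdot 32^{2}}\right)^{2}}{\left(\frac{354}{-26}\right)^{2}} = \frac{\left(\frac{17}{-4 + 2 \cdot 1024}\right)^{2}}{\left(354 \left(- \frac{1}{26}\right)\right)^{2}} = \frac{\left(\frac{17}{-4 + 2048}\right)^{2}}{\left(- \frac{177}{13}\right)^{2}} = \frac{\left(\frac{17}{2044}\right)^{2}}{\frac{31329}{169}} = \left(17 \cdot \frac{1}{2044}\right)^{2} \cdot \frac{169}{31329} = \left(\frac{17}{2044}\right)^{2} \cdot \frac{169}{31329} = \frac{289}{4177936} \cdot \frac{169}{31329} = \frac{48841}{130890556944}$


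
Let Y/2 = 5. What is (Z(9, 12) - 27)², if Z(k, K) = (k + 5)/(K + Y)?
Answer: 84100/121 ≈ 695.04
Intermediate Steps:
Y = 10 (Y = 2*5 = 10)
Z(k, K) = (5 + k)/(10 + K) (Z(k, K) = (k + 5)/(K + 10) = (5 + k)/(10 + K))
(Z(9, 12) - 27)² = ((5 + 9)/(10 + 12) - 27)² = (14/22 - 27)² = ((1/22)*14 - 27)² = (7/11 - 27)² = (-290/11)² = 84100/121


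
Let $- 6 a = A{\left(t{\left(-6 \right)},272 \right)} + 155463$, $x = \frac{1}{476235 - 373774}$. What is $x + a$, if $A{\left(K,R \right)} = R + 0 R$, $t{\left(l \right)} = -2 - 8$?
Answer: $- \frac{15956763829}{614766} \approx -25956.0$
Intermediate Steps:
$t{\left(l \right)} = -10$
$A{\left(K,R \right)} = R$ ($A{\left(K,R \right)} = R + 0 = R$)
$x = \frac{1}{102461} \approx 9.7598 \cdot 10^{-6}$
$a = - \frac{155735}{6}$ ($a = - \frac{272 + 155463}{6} = \left(- \frac{1}{6}\right) 155735 = - \frac{155735}{6} \approx -25956.0$)
$x + a = \frac{1}{102461} - \frac{155735}{6} = - \frac{15956763829}{614766}$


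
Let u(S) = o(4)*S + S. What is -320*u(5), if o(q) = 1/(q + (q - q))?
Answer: -2000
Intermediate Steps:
o(q) = 1/q (o(q) = 1/(q + 0) = 1/q)
u(S) = 5*S/4 (u(S) = S/4 + S = 5*S/4)
-320*u(5) = -400*5 = -320*25/4 = -2000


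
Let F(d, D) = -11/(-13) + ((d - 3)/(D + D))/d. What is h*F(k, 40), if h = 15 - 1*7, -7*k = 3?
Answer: 492/65 ≈ 7.5692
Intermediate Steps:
k = -3/7 (k = -⅐*3 = -3/7 ≈ -0.42857)
h = 8 (h = 15 - 7 = 8)
F(d, D) = 11/13 + (-3 + d)/(2*D*d) (F(d, D) = -11*(-1/13) + ((-3 + d)/((2*D)))/d = 11/13 + ((-3 + d)*(1/(2*D)))/d = 11/13 + ((-3 + d)/(2*D))/d = 11/13 + (-3 + d)/(2*D*d))
h*F(k, 40) = 8*((1/26)*(-39 + 13*(-3/7) + 22*40*(-3/7))/(40*(-3/7))) = 8*((1/26)*(1/40)*(-7/3)*(-39 - 39/7 - 2640/7)) = 8*((1/26)*(1/40)*(-7/3)*(-2952/7)) = 8*(123/130) = 492/65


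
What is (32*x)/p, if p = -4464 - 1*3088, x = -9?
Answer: 9/236 ≈ 0.038136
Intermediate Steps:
p = -7552 (p = -4464 - 3088 = -7552)
(32*x)/p = (32*(-9))/(-7552) = -288*(-1/7552) = 9/236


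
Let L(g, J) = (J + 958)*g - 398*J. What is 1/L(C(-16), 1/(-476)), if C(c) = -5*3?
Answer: -68/977101 ≈ -6.9594e-5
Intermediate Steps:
C(c) = -15
L(g, J) = -398*J + g*(958 + J) (L(g, J) = (958 + J)*g - 398*J = g*(958 + J) - 398*J = -398*J + g*(958 + J))
1/L(C(-16), 1/(-476)) = 1/(-398/(-476) + 958*(-15) - 15/(-476)) = 1/(-398*(-1/476) - 14370 - 1/476*(-15)) = 1/(199/238 - 14370 + 15/476) = 1/(-977101/68) = -68/977101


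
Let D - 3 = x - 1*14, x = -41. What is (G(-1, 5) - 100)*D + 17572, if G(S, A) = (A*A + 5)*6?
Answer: 13412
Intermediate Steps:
G(S, A) = 30 + 6*A**2 (G(S, A) = (A**2 + 5)*6 = (5 + A**2)*6 = 30 + 6*A**2)
D = -52 (D = 3 + (-41 - 1*14) = 3 + (-41 - 14) = 3 - 55 = -52)
(G(-1, 5) - 100)*D + 17572 = ((30 + 6*5**2) - 100)*(-52) + 17572 = ((30 + 6*25) - 100)*(-52) + 17572 = ((30 + 150) - 100)*(-52) + 17572 = (180 - 100)*(-52) + 17572 = 80*(-52) + 17572 = -4160 + 17572 = 13412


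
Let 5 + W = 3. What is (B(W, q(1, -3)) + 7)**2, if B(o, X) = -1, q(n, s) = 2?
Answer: 36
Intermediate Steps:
W = -2 (W = -5 + 3 = -2)
(B(W, q(1, -3)) + 7)**2 = (-1 + 7)**2 = 6**2 = 36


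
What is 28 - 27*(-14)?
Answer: 406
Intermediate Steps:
28 - 27*(-14) = 28 + 378 = 406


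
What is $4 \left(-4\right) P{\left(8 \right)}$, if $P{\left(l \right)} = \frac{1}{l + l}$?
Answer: $-1$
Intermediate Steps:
$P{\left(l \right)} = \frac{1}{2 l}$
$4 \left(-4\right) P{\left(8 \right)} = 4 \left(-4\right) \frac{1}{2 \cdot 8} = - 16 \cdot \frac{1}{2} \cdot \frac{1}{8} = \left(-16\right) \frac{1}{16} = -1$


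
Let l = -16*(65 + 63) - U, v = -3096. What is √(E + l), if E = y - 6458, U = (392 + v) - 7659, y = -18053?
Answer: 2*I*√4049 ≈ 127.26*I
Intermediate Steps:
U = -10363 (U = (392 - 3096) - 7659 = -2704 - 7659 = -10363)
l = 8315 (l = -16*(65 + 63) - 1*(-10363) = -16*128 + 10363 = -2048 + 10363 = 8315)
E = -24511 (E = -18053 - 6458 = -24511)
√(E + l) = √(-24511 + 8315) = √(-16196) = 2*I*√4049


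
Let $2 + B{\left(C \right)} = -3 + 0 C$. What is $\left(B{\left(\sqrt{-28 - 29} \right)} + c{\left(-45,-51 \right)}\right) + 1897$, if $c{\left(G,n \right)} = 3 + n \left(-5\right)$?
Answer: $2150$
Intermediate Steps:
$c{\left(G,n \right)} = 3 - 5 n$
$B{\left(C \right)} = -5$ ($B{\left(C \right)} = -2 - \left(3 + 0 C\right) = -2 + \left(-3 + 0\right) = -2 - 3 = -5$)
$\left(B{\left(\sqrt{-28 - 29} \right)} + c{\left(-45,-51 \right)}\right) + 1897 = \left(-5 + \left(3 - -255\right)\right) + 1897 = \left(-5 + \left(3 + 255\right)\right) + 1897 = \left(-5 + 258\right) + 1897 = 253 + 1897 = 2150$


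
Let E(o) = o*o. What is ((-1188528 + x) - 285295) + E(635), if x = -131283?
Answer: -1201881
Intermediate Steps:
E(o) = o²
((-1188528 + x) - 285295) + E(635) = ((-1188528 - 131283) - 285295) + 635² = (-1319811 - 285295) + 403225 = -1605106 + 403225 = -1201881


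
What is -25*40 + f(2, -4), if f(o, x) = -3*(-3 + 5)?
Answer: -1006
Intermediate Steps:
f(o, x) = -6 (f(o, x) = -3*2 = -6)
-25*40 + f(2, -4) = -25*40 - 6 = -1000 - 6 = -1006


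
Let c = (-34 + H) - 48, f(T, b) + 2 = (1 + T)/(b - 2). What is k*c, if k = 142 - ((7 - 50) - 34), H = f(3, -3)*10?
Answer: -24090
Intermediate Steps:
f(T, b) = -2 + (1 + T)/(-2 + b) (f(T, b) = -2 + (1 + T)/(b - 2) = -2 + (1 + T)/(-2 + b))
H = -28 (H = ((5 + 3 - 2*(-3))/(-2 - 3))*10 = ((5 + 3 + 6)/(-5))*10 = -⅕*14*10 = -14/5*10 = -28)
k = 219 (k = 142 - (-43 - 34) = 142 - 1*(-77) = 142 + 77 = 219)
c = -110 (c = (-34 - 28) - 48 = -62 - 48 = -110)
k*c = 219*(-110) = -24090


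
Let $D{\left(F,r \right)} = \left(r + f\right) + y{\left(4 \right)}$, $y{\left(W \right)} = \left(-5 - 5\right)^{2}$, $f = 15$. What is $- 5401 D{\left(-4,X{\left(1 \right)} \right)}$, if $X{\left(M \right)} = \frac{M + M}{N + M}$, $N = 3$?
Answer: $- \frac{1247631}{2} \approx -6.2382 \cdot 10^{5}$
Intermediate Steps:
$X{\left(M \right)} = \frac{2 M}{3 + M}$ ($X{\left(M \right)} = \frac{M + M}{3 + M} = \frac{2 M}{3 + M}$)
$y{\left(W \right)} = 100$ ($y{\left(W \right)} = \left(-10\right)^{2} = 100$)
$D{\left(F,r \right)} = 115 + r$ ($D{\left(F,r \right)} = \left(r + 15\right) + 100 = \left(15 + r\right) + 100 = 115 + r$)
$- 5401 D{\left(-4,X{\left(1 \right)} \right)} = - 5401 \left(115 + 2 \cdot 1 \frac{1}{3 + 1}\right) = - 5401 \left(115 + 2 \cdot 1 \cdot \frac{1}{4}\right) = - 5401 \left(115 + \frac{1}{2}\right) = \left(-5401\right) \frac{231}{2} = - \frac{1247631}{2}$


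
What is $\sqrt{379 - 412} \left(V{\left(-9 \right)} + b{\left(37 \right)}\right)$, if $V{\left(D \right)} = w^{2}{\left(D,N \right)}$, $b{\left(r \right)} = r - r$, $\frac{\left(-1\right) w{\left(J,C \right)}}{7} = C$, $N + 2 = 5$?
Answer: $441 i \sqrt{33} \approx 2533.4 i$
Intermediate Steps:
$N = 3$ ($N = -2 + 5 = 3$)
$w{\left(J,C \right)} = - 7 C$
$b{\left(r \right)} = 0$
$V{\left(D \right)} = 441$ ($V{\left(D \right)} = \left(\left(-7\right) 3\right)^{2} = \left(-21\right)^{2} = 441$)
$\sqrt{379 - 412} \left(V{\left(-9 \right)} + b{\left(37 \right)}\right) = \sqrt{379 - 412} \left(441 + 0\right) = \sqrt{-33} \cdot 441 = i \sqrt{33} \cdot 441 = 441 i \sqrt{33}$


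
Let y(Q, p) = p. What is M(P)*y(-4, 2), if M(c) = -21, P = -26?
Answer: -42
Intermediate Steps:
M(P)*y(-4, 2) = -21*2 = -42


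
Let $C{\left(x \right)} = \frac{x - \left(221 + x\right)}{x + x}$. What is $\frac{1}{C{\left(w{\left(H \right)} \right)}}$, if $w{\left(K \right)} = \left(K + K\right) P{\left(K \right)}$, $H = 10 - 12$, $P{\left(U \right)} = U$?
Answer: $- \frac{16}{221} \approx -0.072398$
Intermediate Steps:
$H = -2$
$w{\left(K \right)} = 2 K^{2}$ ($w{\left(K \right)} = \left(K + K\right) K = 2 K K = 2 K^{2}$)
$C{\left(x \right)} = - \frac{221}{2 x}$
$\frac{1}{C{\left(w{\left(H \right)} \right)}} = \frac{1}{\left(- \frac{221}{2}\right) \frac{1}{2 \left(-2\right)^{2}}} = \frac{1}{\left(- \frac{221}{2}\right) \frac{1}{2 \cdot 4}} = \frac{1}{\left(- \frac{221}{2}\right) \frac{1}{8}} = \frac{1}{- \frac{221}{16}} = - \frac{16}{221}$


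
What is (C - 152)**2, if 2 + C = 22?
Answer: 17424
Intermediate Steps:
C = 20 (C = -2 + 22 = 20)
(C - 152)**2 = (20 - 152)**2 = (-132)**2 = 17424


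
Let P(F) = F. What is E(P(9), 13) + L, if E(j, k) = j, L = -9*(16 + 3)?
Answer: -162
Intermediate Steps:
L = -171 (L = -9*19 = -171)
E(P(9), 13) + L = 9 - 171 = -162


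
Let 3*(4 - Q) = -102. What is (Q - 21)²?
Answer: 289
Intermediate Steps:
Q = 38 (Q = 4 - ⅓*(-102) = 4 + 34 = 38)
(Q - 21)² = (38 - 21)² = 17² = 289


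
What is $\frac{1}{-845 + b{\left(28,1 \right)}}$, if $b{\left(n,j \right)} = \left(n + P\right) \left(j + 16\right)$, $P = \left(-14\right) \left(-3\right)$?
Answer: $\frac{1}{345} \approx 0.0028986$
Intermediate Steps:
$P = 42$
$b{\left(n,j \right)} = \left(16 + j\right) \left(42 + n\right)$ ($b{\left(n,j \right)} = \left(n + 42\right) \left(j + 16\right) = \left(42 + n\right) \left(16 + j\right) = \left(16 + j\right) \left(42 + n\right)$)
$\frac{1}{-845 + b{\left(28,1 \right)}} = \frac{1}{-845 + \left(672 + 16 \cdot 28 + 42 \cdot 1 + 1 \cdot 28\right)} = \frac{1}{-845 + \left(672 + 448 + 42 + 28\right)} = \frac{1}{-845 + 1190} = \frac{1}{345}$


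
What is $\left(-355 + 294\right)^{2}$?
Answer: $3721$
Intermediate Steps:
$\left(-355 + 294\right)^{2} = \left(-61\right)^{2} = 3721$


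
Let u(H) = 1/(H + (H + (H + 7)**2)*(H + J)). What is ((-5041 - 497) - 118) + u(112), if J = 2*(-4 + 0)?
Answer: -8396354623/1484504 ≈ -5656.0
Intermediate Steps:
J = -8 (J = 2*(-4) = -8)
u(H) = 1/(H + (-8 + H)*(H + (7 + H)**2)) (u(H) = 1/(H + (H + (H + 7)**2)*(H - 8)) = 1/(H + (H + (7 + H)**2)*(-8 + H)) = 1/(H + (-8 + H)*(H + (7 + H)**2)))
((-5041 - 497) - 118) + u(112) = ((-5041 - 497) - 118) + 1/(-392 + 112**3 - 70*112 + 7*112**2) = (-5538 - 118) + 1/(-392 + 1404928 - 7840 + 7*12544) = -5656 + 1/(-392 + 1404928 - 7840 + 87808) = -5656 + 1/1484504 = -8396354623/1484504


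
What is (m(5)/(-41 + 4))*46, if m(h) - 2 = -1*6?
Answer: 184/37 ≈ 4.9730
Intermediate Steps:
m(h) = -4 (m(h) = 2 - 1*6 = 2 - 6 = -4)
(m(5)/(-41 + 4))*46 = (-4/(-41 + 4))*46 = (-4/(-37))*46 = -1/37*(-4)*46 = (4/37)*46 = 184/37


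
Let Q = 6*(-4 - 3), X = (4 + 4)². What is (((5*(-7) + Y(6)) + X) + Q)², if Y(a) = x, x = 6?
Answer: 49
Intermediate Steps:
Y(a) = 6
X = 64 (X = 8² = 64)
Q = -42 (Q = 6*(-7) = -42)
(((5*(-7) + Y(6)) + X) + Q)² = (((5*(-7) + 6) + 64) - 42)² = (((-35 + 6) + 64) - 42)² = ((-29 + 64) - 42)² = (35 - 42)² = (-7)² = 49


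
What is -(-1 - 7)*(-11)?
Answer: -88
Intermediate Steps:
-(-1 - 7)*(-11) = -1*(-8)*(-11) = 8*(-11) = -88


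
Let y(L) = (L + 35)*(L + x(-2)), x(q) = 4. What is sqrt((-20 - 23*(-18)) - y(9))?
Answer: I*sqrt(178) ≈ 13.342*I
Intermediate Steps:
y(L) = (4 + L)*(35 + L) (y(L) = (L + 35)*(L + 4) = (35 + L)*(4 + L) = (4 + L)*(35 + L))
sqrt((-20 - 23*(-18)) - y(9)) = sqrt((-20 - 23*(-18)) - (140 + 9**2 + 39*9)) = sqrt((-20 + 414) - (140 + 81 + 351)) = sqrt(394 - 1*572) = sqrt(394 - 572) = sqrt(-178) = I*sqrt(178)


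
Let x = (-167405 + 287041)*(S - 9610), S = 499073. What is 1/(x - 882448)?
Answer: 1/58556513020 ≈ 1.7078e-11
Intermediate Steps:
x = 58557395468 (x = (-167405 + 287041)*(499073 - 9610) = 119636*489463 = 58557395468)
1/(x - 882448) = 1/(58557395468 - 882448) = 1/58556513020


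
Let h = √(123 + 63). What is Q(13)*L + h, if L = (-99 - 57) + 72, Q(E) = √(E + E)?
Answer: √186 - 84*√26 ≈ -414.68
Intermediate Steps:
Q(E) = √2*√E (Q(E) = √(2*E) = √2*√E)
h = √186 ≈ 13.638
L = -84 (L = -156 + 72 = -84)
Q(13)*L + h = (√2*√13)*(-84) + √186 = √26*(-84) + √186 = -84*√26 + √186 = √186 - 84*√26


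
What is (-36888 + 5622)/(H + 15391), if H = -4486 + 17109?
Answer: -5211/4669 ≈ -1.1161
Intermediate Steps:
H = 12623
(-36888 + 5622)/(H + 15391) = (-36888 + 5622)/(12623 + 15391) = -31266/28014 = -31266*1/28014 = -5211/4669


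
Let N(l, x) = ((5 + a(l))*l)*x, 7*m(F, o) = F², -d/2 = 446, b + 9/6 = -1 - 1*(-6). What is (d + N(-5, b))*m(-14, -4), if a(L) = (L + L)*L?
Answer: -51926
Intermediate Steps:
a(L) = 2*L² (a(L) = (2*L)*L = 2*L²)
b = 7/2 (b = -3/2 + (-1 - 1*(-6)) = -3/2 + (-1 + 6) = -3/2 + 5 = 7/2 ≈ 3.5000)
d = -892 (d = -2*446 = -892)
m(F, o) = F²/7
N(l, x) = l*x*(5 + 2*l²) (N(l, x) = ((5 + 2*l²)*l)*x = (l*(5 + 2*l²))*x = l*x*(5 + 2*l²))
(d + N(-5, b))*m(-14, -4) = (-892 - 5*7/2*(5 + 2*(-5)²))*((⅐)*(-14)²) = (-892 - 5*7/2*(5 + 2*25))*((⅐)*196) = (-892 - 5*7/2*(5 + 50))*28 = (-892 - 5*7/2*55)*28 = (-892 - 1925/2)*28 = -3709/2*28 = -51926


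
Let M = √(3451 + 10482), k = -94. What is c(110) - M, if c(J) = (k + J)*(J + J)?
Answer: 3520 - √13933 ≈ 3402.0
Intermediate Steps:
c(J) = 2*J*(-94 + J) (c(J) = (-94 + J)*(J + J) = (-94 + J)*(2*J) = 2*J*(-94 + J))
M = √13933 ≈ 118.04
c(110) - M = 2*110*(-94 + 110) - √13933 = 2*110*16 - √13933 = 3520 - √13933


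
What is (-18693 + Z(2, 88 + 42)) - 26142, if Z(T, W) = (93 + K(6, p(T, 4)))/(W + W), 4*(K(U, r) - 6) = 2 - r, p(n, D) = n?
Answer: -11657001/260 ≈ -44835.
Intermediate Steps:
K(U, r) = 13/2 - r/4 (K(U, r) = 6 + (2 - r)/4 = 6 + (1/2 - r/4) = 13/2 - r/4)
Z(T, W) = (199/2 - T/4)/(2*W) (Z(T, W) = (93 + (13/2 - T/4))/(W + W) = (199/2 - T/4)/((2*W)) = (199/2 - T/4)*(1/(2*W)) = (199/2 - T/4)/(2*W))
(-18693 + Z(2, 88 + 42)) - 26142 = (-18693 + (398 - 1*2)/(8*(88 + 42))) - 26142 = (-18693 + (1/8)*(398 - 2)/130) - 26142 = (-18693 + (1/8)*(1/130)*396) - 26142 = (-18693 + 99/260) - 26142 = -4860081/260 - 26142 = -11657001/260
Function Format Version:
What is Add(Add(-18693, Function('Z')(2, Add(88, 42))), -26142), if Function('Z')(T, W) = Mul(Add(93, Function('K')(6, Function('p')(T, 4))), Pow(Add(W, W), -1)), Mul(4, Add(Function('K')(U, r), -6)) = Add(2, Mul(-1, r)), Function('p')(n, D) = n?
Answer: Rational(-11657001, 260) ≈ -44835.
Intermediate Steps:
Function('K')(U, r) = Add(Rational(13, 2), Mul(Rational(-1, 4), r)) (Function('K')(U, r) = Add(6, Mul(Rational(1, 4), Add(2, Mul(-1, r)))) = Add(6, Add(Rational(1, 2), Mul(Rational(-1, 4), r))) = Add(Rational(13, 2), Mul(Rational(-1, 4), r)))
Function('Z')(T, W) = Mul(Rational(1, 2), Pow(W, -1), Add(Rational(199, 2), Mul(Rational(-1, 4), T))) (Function('Z')(T, W) = Mul(Add(93, Add(Rational(13, 2), Mul(Rational(-1, 4), T))), Pow(Add(W, W), -1)) = Mul(Add(Rational(199, 2), Mul(Rational(-1, 4), T)), Pow(Mul(2, W), -1)) = Mul(Add(Rational(199, 2), Mul(Rational(-1, 4), T)), Mul(Rational(1, 2), Pow(W, -1))) = Mul(Rational(1, 2), Pow(W, -1), Add(Rational(199, 2), Mul(Rational(-1, 4), T))))
Add(Add(-18693, Function('Z')(2, Add(88, 42))), -26142) = Add(Add(-18693, Mul(Rational(1, 8), Pow(Add(88, 42), -1), Add(398, Mul(-1, 2)))), -26142) = Add(Add(-18693, Mul(Rational(1, 8), Pow(130, -1), Add(398, -2))), -26142) = Add(Add(-18693, Mul(Rational(1, 8), Rational(1, 130), 396)), -26142) = Add(Add(-18693, Rational(99, 260)), -26142) = Add(Rational(-4860081, 260), -26142) = Rational(-11657001, 260)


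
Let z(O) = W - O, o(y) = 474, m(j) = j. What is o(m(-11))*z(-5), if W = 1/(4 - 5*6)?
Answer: 30573/13 ≈ 2351.8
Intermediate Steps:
W = -1/26 (W = 1/(4 - 30) = 1/(-26) = -1/26 ≈ -0.038462)
z(O) = -1/26 - O
o(m(-11))*z(-5) = 474*(-1/26 - 1*(-5)) = 474*(-1/26 + 5) = 474*(129/26) = 30573/13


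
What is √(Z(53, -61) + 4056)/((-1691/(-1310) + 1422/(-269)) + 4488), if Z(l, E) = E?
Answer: 352390*√3995/1580118379 ≈ 0.014096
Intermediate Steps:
√(Z(53, -61) + 4056)/((-1691/(-1310) + 1422/(-269)) + 4488) = √(-61 + 4056)/((-1691/(-1310) + 1422/(-269)) + 4488) = √3995/((-1691*(-1/1310) + 1422*(-1/269)) + 4488) = √3995/((1691/1310 - 1422/269) + 4488) = √3995/(-1407941/352390 + 4488) = √3995/(1580118379/352390) = √3995*(352390/1580118379) = 352390*√3995/1580118379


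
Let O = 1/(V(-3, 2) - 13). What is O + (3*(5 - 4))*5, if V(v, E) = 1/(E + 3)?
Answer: 955/64 ≈ 14.922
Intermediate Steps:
V(v, E) = 1/(3 + E)
O = -5/64 (O = 1/(1/(3 + 2) - 13) = 1/(1/5 - 13) = 1/(⅕ - 13) = 1/(-64/5) = -5/64 ≈ -0.078125)
O + (3*(5 - 4))*5 = -5/64 + (3*(5 - 4))*5 = -5/64 + (3*1)*5 = -5/64 + 3*5 = -5/64 + 15 = 955/64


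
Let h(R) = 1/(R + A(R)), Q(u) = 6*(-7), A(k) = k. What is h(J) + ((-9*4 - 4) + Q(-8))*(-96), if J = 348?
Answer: 5478913/696 ≈ 7872.0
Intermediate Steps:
Q(u) = -42
h(R) = 1/(2*R) (h(R) = 1/(R + R) = 1/(2*R))
h(J) + ((-9*4 - 4) + Q(-8))*(-96) = (1/2)/348 + ((-9*4 - 4) - 42)*(-96) = (1/2)*(1/348) + ((-36 - 4) - 42)*(-96) = 1/696 + (-40 - 42)*(-96) = 1/696 - 82*(-96) = 1/696 + 7872 = 5478913/696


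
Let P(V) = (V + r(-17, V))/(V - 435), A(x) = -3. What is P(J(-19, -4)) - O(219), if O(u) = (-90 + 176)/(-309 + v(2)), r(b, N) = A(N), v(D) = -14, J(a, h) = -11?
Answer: 21439/72029 ≈ 0.29764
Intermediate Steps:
r(b, N) = -3
P(V) = (-3 + V)/(-435 + V) (P(V) = (V - 3)/(V - 435) = (-3 + V)/(-435 + V))
O(u) = -86/323 (O(u) = (-90 + 176)/(-309 - 14) = 86/(-323) = 86*(-1/323) = -86/323)
P(J(-19, -4)) - O(219) = (-3 - 11)/(-435 - 11) - 1*(-86/323) = -14/(-446) + 86/323 = -1/446*(-14) + 86/323 = 7/223 + 86/323 = 21439/72029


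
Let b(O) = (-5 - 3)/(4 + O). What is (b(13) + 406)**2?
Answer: 47527236/289 ≈ 1.6445e+5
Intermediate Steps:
b(O) = -8/(4 + O)
(b(13) + 406)**2 = (-8/(4 + 13) + 406)**2 = (-8/17 + 406)**2 = (6894/17)**2 = 47527236/289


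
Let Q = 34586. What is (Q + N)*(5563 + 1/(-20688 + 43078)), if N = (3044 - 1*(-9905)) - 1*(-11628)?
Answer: 7369081247073/22390 ≈ 3.2912e+8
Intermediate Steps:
N = 24577 (N = (3044 + 9905) + 11628 = 12949 + 11628 = 24577)
(Q + N)*(5563 + 1/(-20688 + 43078)) = (34586 + 24577)*(5563 + 1/(-20688 + 43078)) = 59163*(5563 + 1/22390) = 59163*(124555571/22390) = 7369081247073/22390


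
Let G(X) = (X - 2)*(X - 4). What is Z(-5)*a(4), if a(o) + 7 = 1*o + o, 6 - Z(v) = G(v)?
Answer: -57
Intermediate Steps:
G(X) = (-4 + X)*(-2 + X) (G(X) = (-2 + X)*(-4 + X) = (-4 + X)*(-2 + X))
Z(v) = -2 - v² + 6*v (Z(v) = 6 - (8 + v² - 6*v) = 6 + (-8 - v² + 6*v) = -2 - v² + 6*v)
a(o) = -7 + 2*o (a(o) = -7 + (1*o + o) = -7 + (o + o) = -7 + 2*o)
Z(-5)*a(4) = (-2 - 1*(-5)² + 6*(-5))*(-7 + 2*4) = (-2 - 1*25 - 30)*(-7 + 8) = (-2 - 25 - 30)*1 = -57*1 = -57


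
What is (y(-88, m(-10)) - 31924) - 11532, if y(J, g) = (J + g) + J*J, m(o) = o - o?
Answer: -35800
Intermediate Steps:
m(o) = 0
y(J, g) = J + g + J**2 (y(J, g) = (J + g) + J**2 = J + g + J**2)
(y(-88, m(-10)) - 31924) - 11532 = ((-88 + 0 + (-88)**2) - 31924) - 11532 = ((-88 + 0 + 7744) - 31924) - 11532 = (7656 - 31924) - 11532 = -24268 - 11532 = -35800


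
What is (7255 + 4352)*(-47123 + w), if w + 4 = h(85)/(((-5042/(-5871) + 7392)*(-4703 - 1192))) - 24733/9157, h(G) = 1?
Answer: -142407766397409023138261/260326875478790 ≈ -5.4703e+8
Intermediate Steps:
w = -5233346334264259/780980626436370 (w = -4 + (1/((-5042/(-5871) + 7392)*(-4703 - 1192)) - 24733/9157) = -4 + (1/((-5042*(-1/5871) + 7392)*(-5895)) - 24733*1/9157) = -4 + (1/((5042/5871 + 7392)*(-5895)) - 24733/9157) = -4 + (1/((43403474/5871)*(-5895)) - 24733/9157) = -4 + (1/(-85287826410/1957) - 24733/9157) = -4 + (1*(-1957/85287826410) - 24733/9157) = -4 + (-1957/85287826410 - 24733/9157) = -4 - 2109423828518779/780980626436370 = -5233346334264259/780980626436370 ≈ -6.7010)
(7255 + 4352)*(-47123 + w) = (7255 + 4352)*(-47123 - 5233346334264259/780980626436370) = 11607*(-36807383405895327769/780980626436370) = -142407766397409023138261/260326875478790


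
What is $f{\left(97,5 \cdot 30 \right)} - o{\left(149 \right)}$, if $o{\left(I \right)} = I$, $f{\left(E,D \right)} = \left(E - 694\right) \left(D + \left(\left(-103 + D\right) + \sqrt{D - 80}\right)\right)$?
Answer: $-117758 - 597 \sqrt{70} \approx -1.2275 \cdot 10^{5}$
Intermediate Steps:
$f{\left(E,D \right)} = \left(-694 + E\right) \left(-103 + \sqrt{-80 + D} + 2 D\right)$ ($f{\left(E,D \right)} = \left(-694 + E\right) \left(D + \left(\left(-103 + D\right) + \sqrt{-80 + D}\right)\right) = \left(-694 + E\right) \left(D + \left(-103 + D + \sqrt{-80 + D}\right)\right) = \left(-694 + E\right) \left(-103 + \sqrt{-80 + D} + 2 D\right)$)
$f{\left(97,5 \cdot 30 \right)} - o{\left(149 \right)} = \left(71482 - 1388 \cdot 5 \cdot 30 - 694 \sqrt{-80 + 5 \cdot 30} - 9991 + 97 \sqrt{-80 + 5 \cdot 30} + 2 \cdot 5 \cdot 30 \cdot 97\right) - 149 = \left(71482 - 208200 - 694 \sqrt{-80 + 150} - 9991 + 97 \sqrt{-80 + 150} + 2 \cdot 150 \cdot 97\right) - 149 = \left(71482 - 208200 - 694 \sqrt{70} - 9991 + 97 \sqrt{70} + 29100\right) - 149 = \left(-117609 - 597 \sqrt{70}\right) - 149 = -117758 - 597 \sqrt{70}$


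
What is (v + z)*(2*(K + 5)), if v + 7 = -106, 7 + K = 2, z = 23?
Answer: 0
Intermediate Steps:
K = -5 (K = -7 + 2 = -5)
v = -113 (v = -7 - 106 = -113)
(v + z)*(2*(K + 5)) = (-113 + 23)*(2*(-5 + 5)) = -180*0 = -90*0 = 0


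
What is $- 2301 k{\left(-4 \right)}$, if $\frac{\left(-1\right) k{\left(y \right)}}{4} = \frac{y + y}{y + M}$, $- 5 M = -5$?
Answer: $24544$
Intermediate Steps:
$M = 1$ ($M = \left(- \frac{1}{5}\right) \left(-5\right) = 1$)
$k{\left(y \right)} = - \frac{8 y}{1 + y}$ ($k{\left(y \right)} = - 4 \frac{y + y}{y + 1} = - 4 \frac{2 y}{1 + y} = - \frac{8 y}{1 + y}$)
$- 2301 k{\left(-4 \right)} = - 2301 \left(\left(-8\right) \left(-4\right) \frac{1}{1 - 4}\right) = - 2301 \left(\left(-8\right) \left(-4\right) \frac{1}{-3}\right) = - 2301 \left(\left(-8\right) \left(-4\right) \left(- \frac{1}{3}\right)\right) = \left(-2301\right) \left(- \frac{32}{3}\right) = 24544$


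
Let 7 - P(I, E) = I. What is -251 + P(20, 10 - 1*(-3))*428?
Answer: -5815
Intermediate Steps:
P(I, E) = 7 - I
-251 + P(20, 10 - 1*(-3))*428 = -251 + (7 - 1*20)*428 = -251 + (7 - 20)*428 = -251 - 13*428 = -251 - 5564 = -5815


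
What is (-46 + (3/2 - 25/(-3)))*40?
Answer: -4340/3 ≈ -1446.7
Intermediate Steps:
(-46 + (3/2 - 25/(-3)))*40 = (-46 + (3*(½) - 25*(-⅓)))*40 = (-46 + (3/2 + 25/3))*40 = (-46 + 59/6)*40 = -217/6*40 = -4340/3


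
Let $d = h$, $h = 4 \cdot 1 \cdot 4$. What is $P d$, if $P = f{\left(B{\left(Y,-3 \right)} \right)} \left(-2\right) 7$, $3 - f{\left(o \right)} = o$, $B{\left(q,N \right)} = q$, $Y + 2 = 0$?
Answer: $-1120$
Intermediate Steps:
$Y = -2$ ($Y = -2 + 0 = -2$)
$h = 16$ ($h = 4 \cdot 4 = 16$)
$f{\left(o \right)} = 3 - o$
$d = 16$
$P = -70$ ($P = \left(3 - -2\right) \left(-2\right) 7 = \left(3 + 2\right) \left(-2\right) 7 = 5 \left(-2\right) 7 = \left(-10\right) 7 = -70$)
$P d = \left(-70\right) 16 = -1120$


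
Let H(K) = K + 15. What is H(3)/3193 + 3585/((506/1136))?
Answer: 6501846594/807829 ≈ 8048.5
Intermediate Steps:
H(K) = 15 + K
H(3)/3193 + 3585/((506/1136)) = (15 + 3)/3193 + 3585/((506/1136)) = 18*(1/3193) + 3585/((506*(1/1136))) = 18/3193 + 3585/(253/568) = 18/3193 + 3585*(568/253) = 18/3193 + 2036280/253 = 6501846594/807829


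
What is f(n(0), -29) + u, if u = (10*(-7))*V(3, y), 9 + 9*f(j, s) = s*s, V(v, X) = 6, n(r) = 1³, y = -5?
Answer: -2948/9 ≈ -327.56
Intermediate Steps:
n(r) = 1
f(j, s) = -1 + s²/9 (f(j, s) = -1 + (s*s)/9 = -1 + s²/9)
u = -420 (u = (10*(-7))*6 = -70*6 = -420)
f(n(0), -29) + u = (-1 + (⅑)*(-29)²) - 420 = (-1 + (⅑)*841) - 420 = (-1 + 841/9) - 420 = 832/9 - 420 = -2948/9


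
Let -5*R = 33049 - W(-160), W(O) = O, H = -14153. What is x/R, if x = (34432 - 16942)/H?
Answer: 7950/42727907 ≈ 0.00018606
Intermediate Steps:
x = -17490/14153 (x = (34432 - 16942)/(-14153) = 17490*(-1/14153) = -17490/14153 ≈ -1.2358)
R = -33209/5 (R = -(33049 - 1*(-160))/5 = -(33049 + 160)/5 = -1/5*33209 = -33209/5 ≈ -6641.8)
x/R = -17490/(14153*(-33209/5)) = -17490/14153*(-5/33209) = 7950/42727907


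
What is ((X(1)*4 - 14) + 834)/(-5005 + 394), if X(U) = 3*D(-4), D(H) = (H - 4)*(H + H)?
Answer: -1588/4611 ≈ -0.34439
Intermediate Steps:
D(H) = 2*H*(-4 + H) (D(H) = (-4 + H)*(2*H) = 2*H*(-4 + H))
X(U) = 192 (X(U) = 3*(2*(-4)*(-4 - 4)) = 3*(2*(-4)*(-8)) = 3*64 = 192)
((X(1)*4 - 14) + 834)/(-5005 + 394) = ((192*4 - 14) + 834)/(-5005 + 394) = ((768 - 14) + 834)/(-4611) = (754 + 834)*(-1/4611) = 1588*(-1/4611) = -1588/4611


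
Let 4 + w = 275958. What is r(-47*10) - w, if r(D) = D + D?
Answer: -276894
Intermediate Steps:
w = 275954 (w = -4 + 275958 = 275954)
r(D) = 2*D
r(-47*10) - w = 2*(-47*10) - 1*275954 = 2*(-470) - 275954 = -940 - 275954 = -276894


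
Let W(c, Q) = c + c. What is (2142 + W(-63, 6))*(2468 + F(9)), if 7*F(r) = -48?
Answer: 4961664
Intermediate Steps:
F(r) = -48/7 (F(r) = (1/7)*(-48) = -48/7)
W(c, Q) = 2*c
(2142 + W(-63, 6))*(2468 + F(9)) = (2142 + 2*(-63))*(2468 - 48/7) = (2142 - 126)*(17228/7) = 2016*(17228/7) = 4961664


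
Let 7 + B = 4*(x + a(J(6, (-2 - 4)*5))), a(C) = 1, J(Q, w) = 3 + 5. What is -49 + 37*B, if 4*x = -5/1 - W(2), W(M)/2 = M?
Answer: -493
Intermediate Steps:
W(M) = 2*M
J(Q, w) = 8
x = -9/4 (x = (-5/1 - 2*2)/4 = (-5*1 - 1*4)/4 = (-5 - 4)/4 = (¼)*(-9) = -9/4 ≈ -2.2500)
B = -12 (B = -7 + 4*(-9/4 + 1) = -7 + 4*(-5/4) = -7 - 5 = -12)
-49 + 37*B = -49 + 37*(-12) = -49 - 444 = -493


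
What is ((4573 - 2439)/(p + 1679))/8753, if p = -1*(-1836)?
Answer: 2134/30766795 ≈ 6.9360e-5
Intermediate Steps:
p = 1836
((4573 - 2439)/(p + 1679))/8753 = ((4573 - 2439)/(1836 + 1679))/8753 = (2134/3515)*(1/8753) = 2134/30766795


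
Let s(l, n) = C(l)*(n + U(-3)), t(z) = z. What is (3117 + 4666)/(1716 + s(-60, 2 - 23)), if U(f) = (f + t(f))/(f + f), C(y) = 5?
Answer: 7783/1616 ≈ 4.8162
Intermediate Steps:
U(f) = 1 (U(f) = (f + f)/(f + f) = (2*f)/((2*f)) = (2*f)*(1/(2*f)) = 1)
s(l, n) = 5 + 5*n (s(l, n) = 5*(n + 1) = 5*(1 + n) = 5 + 5*n)
(3117 + 4666)/(1716 + s(-60, 2 - 23)) = (3117 + 4666)/(1716 + (5 + 5*(2 - 23))) = 7783/(1716 + (5 + 5*(-21))) = 7783/(1716 + (5 - 105)) = 7783/(1716 - 100) = 7783/1616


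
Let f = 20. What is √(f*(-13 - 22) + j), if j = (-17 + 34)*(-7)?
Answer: 3*I*√91 ≈ 28.618*I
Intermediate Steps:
j = -119 (j = 17*(-7) = -119)
√(f*(-13 - 22) + j) = √(20*(-13 - 22) - 119) = √(20*(-35) - 119) = √(-700 - 119) = √(-819) = 3*I*√91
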